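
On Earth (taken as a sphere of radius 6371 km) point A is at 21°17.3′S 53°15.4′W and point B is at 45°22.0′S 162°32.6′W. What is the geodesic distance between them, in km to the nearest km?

9739 km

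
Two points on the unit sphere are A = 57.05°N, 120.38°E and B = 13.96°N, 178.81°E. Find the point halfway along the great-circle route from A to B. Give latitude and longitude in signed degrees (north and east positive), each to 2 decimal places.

38.92°, 158.55°

Central angle δ = 1.0715 rad. Interpolating on the sphere with fraction f = 0.5:
P = [sin((1−f)δ)·A + sin(fδ)·B] / sin δ = 0.5815·A + 0.5815·B in Cartesian coordinates,
giving P = (-0.7241, 0.2846, 0.6282), i.e. latitude 38.92°, longitude 158.55°.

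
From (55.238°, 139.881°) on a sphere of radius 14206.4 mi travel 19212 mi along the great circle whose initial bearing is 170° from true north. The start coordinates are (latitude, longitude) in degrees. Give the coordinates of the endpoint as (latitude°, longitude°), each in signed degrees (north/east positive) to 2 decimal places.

Angular distance δ = d/R = 19212/14206.4 = 1.35235 rad; initial bearing θ = 2.9671 rad.
sin φ₂ = sin φ₁ cos δ + cos φ₁ sin δ cos θ = (0.8215)(0.2167) + (0.5702)(0.9762)(-0.9848) = -0.3701, so φ₂ = -21.72°.
Δλ = atan2(sin θ sin δ cos φ₁, cos δ − sin φ₁ sin φ₂) = atan2(0.0967, 0.5208) = 10.514°.
λ₂ = 139.881° + 10.514° = 150.40°.

-21.72°, 150.40°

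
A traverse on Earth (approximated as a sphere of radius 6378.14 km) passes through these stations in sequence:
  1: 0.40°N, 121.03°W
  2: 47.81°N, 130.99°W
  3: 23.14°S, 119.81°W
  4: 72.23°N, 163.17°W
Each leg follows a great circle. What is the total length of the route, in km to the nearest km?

Leg 1→2: central angle 0.8411 rad, distance 5364.8 km.
Leg 2→3: central angle 1.2507 rad, distance 7977.0 km.
Leg 3→4: central angle 1.7418 rad, distance 11109.5 km.
Total: 5364.8 + 7977.0 + 11109.5 ≈ 24451 km.

24451 km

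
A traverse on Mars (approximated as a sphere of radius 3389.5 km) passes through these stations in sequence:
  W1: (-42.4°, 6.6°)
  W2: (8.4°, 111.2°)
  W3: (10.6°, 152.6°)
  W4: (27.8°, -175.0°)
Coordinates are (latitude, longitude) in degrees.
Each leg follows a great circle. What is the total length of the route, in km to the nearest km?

10779 km

Leg W1→W2: central angle 1.8574 rad, distance 6295.5 km.
Leg W2→W3: central angle 0.7132 rad, distance 2417.4 km.
Leg W3→W4: central angle 0.6095 rad, distance 2066.0 km.
Total: 6295.5 + 2417.4 + 2066.0 ≈ 10779 km.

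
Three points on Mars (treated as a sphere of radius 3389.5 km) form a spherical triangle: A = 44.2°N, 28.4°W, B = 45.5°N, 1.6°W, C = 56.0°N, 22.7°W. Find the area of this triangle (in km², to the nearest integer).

361601 km²

Side lengths (central angles): a = 0.2944, b = 0.2154, c = 0.3308 rad; semiperimeter s = 0.4203.
By l'Huilier's theorem, tan(E/4) = √[tan(s/2) tan((s−a)/2) tan((s−b)/2) tan((s−c)/2)], giving spherical excess E = 0.0315 rad.
Area = E·R² = 0.0315 × (3389.5)² ≈ 361601 km².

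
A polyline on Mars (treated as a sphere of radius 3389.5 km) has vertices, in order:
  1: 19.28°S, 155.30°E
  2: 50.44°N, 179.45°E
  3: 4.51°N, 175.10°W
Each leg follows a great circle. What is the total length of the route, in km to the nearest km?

7043 km

Leg 1→2: central angle 1.2724 rad, distance 4312.8 km.
Leg 2→3: central angle 0.8056 rad, distance 2730.6 km.
Total: 4312.8 + 2730.6 ≈ 7043 km.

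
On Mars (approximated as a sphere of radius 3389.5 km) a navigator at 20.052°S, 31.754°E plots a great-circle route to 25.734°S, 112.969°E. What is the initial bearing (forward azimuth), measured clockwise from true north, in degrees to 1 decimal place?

With φ₁ = -0.3500, φ₂ = -0.4491, Δλ = 1.4175 rad, the forward-azimuth formula gives
θ = atan2( sin Δλ cos φ₂ , cos φ₁ sin φ₂ − sin φ₁ cos φ₂ cos Δλ ) = atan2(0.8903, -0.3607) = 112.06°.
So the initial bearing is 112.1°.

112.1°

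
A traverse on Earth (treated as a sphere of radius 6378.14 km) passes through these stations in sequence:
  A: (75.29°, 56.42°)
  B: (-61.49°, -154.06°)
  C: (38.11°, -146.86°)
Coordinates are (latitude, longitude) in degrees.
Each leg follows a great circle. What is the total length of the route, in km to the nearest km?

Leg A→B: central angle 2.8384 rad, distance 18103.6 km.
Leg B→C: central angle 1.7414 rad, distance 11106.6 km.
Total: 18103.6 + 11106.6 ≈ 29210 km.

29210 km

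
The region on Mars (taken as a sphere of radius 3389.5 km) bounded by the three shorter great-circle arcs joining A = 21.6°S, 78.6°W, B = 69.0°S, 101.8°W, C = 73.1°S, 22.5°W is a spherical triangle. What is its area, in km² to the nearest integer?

2221832 km²

Side lengths (central angles): a = 0.4212, b = 1.0438, c = 0.8633 rad; semiperimeter s = 1.1641.
By l'Huilier's theorem, tan(E/4) = √[tan(s/2) tan((s−a)/2) tan((s−b)/2) tan((s−c)/2)], giving spherical excess E = 0.1934 rad.
Area = E·R² = 0.1934 × (3389.5)² ≈ 2221832 km².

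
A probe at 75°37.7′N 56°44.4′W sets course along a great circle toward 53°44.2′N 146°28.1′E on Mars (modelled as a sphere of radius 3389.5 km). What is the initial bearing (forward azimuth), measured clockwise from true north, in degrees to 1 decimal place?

342.2°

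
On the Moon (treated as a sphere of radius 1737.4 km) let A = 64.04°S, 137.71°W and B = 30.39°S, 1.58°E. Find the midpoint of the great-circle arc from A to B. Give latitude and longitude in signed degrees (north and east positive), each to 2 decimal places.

The central angle between A and B is δ = 1.4014 rad.
With f = 0.5, the slerp weights are sin((1−f)δ)/sin δ = 0.6541 and sin(fδ)/sin δ = 0.6541.
Weighted sum of the unit vectors: (0.6541)·(-0.3238,-0.2946,-0.8991) + (0.6541)·(0.8623,0.0238,-0.5059) = (0.3522, -0.1771, -0.9190).
Converting back: φ = atan2(z, √(x²+y²)) = -66.78°, λ = atan2(y, x) = -26.70°.

-66.78°, -26.70°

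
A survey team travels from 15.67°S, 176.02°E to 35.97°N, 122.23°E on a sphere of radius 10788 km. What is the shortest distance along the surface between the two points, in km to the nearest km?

Let φ₁ = -0.2735 rad, φ₂ = 0.6278 rad, and Δλ = -0.9388 rad.
Haversine: a = sin²(Δφ/2) + cos φ₁ cos φ₂ sin²(Δλ/2) = 0.1897 + (0.9628)(0.8093)(0.2046) = 0.34915.
Central angle c = 2·arcsin(√a) = 1.26433 rad.
Distance = R·c = 10788 × 1.2643 ≈ 13640 km.

13640 km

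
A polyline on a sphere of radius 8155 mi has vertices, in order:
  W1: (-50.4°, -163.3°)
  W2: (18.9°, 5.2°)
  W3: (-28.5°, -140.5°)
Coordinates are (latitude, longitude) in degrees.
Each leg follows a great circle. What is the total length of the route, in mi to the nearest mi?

41915 mi

Leg W1→W2: central angle 2.5691 rad, distance 20950.7 mi.
Leg W2→W3: central angle 2.5707 rad, distance 20963.9 mi.
Total: 20950.7 + 20963.9 ≈ 41915 mi.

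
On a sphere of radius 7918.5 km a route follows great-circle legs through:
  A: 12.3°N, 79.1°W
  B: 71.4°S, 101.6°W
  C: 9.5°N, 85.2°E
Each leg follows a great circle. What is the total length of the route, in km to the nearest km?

28058 km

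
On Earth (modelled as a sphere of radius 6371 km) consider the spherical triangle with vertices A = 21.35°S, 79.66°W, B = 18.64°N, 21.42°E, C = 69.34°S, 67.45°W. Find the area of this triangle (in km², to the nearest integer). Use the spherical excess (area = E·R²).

Side lengths (central angles): a = 1.8676, b = 0.8475, c = 1.8608 rad; semiperimeter s = 2.2880.
By l'Huilier's theorem, tan(E/4) = √[tan(s/2) tan((s−a)/2) tan((s−b)/2) tan((s−c)/2)], giving spherical excess E = 1.1614 rad.
Area = E·R² = 1.1614 × (6371)² ≈ 47141376 km².

47141376 km²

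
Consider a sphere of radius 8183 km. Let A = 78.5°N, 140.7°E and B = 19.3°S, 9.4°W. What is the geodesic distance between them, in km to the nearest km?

With latitudes φ₁ = 78.500°, φ₂ = -19.300° and longitude difference Δλ = -150.100°:
Haversine: a = sin²(Δφ/2) + cos φ₁ cos φ₂ sin²(Δλ/2) = 0.5679 + (0.1994)(0.9438)(0.9334) = 0.74350.
Central angle c = 2·arcsin(√a) = 2.07945 rad.
Distance = R·c = 8183 × 2.0794 ≈ 17016 km.

17016 km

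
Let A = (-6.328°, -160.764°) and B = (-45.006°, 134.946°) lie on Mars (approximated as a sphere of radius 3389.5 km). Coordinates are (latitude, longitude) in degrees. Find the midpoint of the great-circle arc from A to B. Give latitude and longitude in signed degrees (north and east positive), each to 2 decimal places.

-29.44°, 173.14°

The central angle between A and B is δ = 1.1780 rad.
With f = 0.5, the slerp weights are sin((1−f)δ)/sin δ = 0.6013 and sin(fδ)/sin δ = 0.6013.
Weighted sum of the unit vectors: (0.6013)·(-0.9384,-0.3275,-0.1102) + (0.6013)·(-0.4995,0.5004,-0.7072) = (-0.8646, 0.1040, -0.4915).
Converting back: φ = atan2(z, √(x²+y²)) = -29.44°, λ = atan2(y, x) = 173.14°.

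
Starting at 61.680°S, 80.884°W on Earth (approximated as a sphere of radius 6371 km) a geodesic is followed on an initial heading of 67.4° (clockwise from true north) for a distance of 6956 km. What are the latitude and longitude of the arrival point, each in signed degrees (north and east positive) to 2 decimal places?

-14.12°, -23.23°

Angular distance δ = d/R = 6956/6371 = 1.09182 rad; initial bearing θ = 1.1764 rad.
sin φ₂ = sin φ₁ cos δ + cos φ₁ sin δ cos θ = (-0.8803)(0.4609) + (0.4744)(0.8875)(0.3843) = -0.2439, so φ₂ = -14.12°.
Δλ = atan2(sin θ sin δ cos φ₁, cos δ − sin φ₁ sin φ₂) = atan2(0.3887, 0.2461) = 57.654°.
λ₂ = -80.884° + 57.654° = -23.23°.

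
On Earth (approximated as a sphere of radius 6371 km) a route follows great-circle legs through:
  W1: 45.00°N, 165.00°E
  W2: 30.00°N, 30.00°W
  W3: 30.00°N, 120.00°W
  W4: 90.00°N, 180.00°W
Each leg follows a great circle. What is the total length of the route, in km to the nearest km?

Leg W1→W2: central angle 1.8111 rad, distance 11538.2 km.
Leg W2→W3: central angle 1.3181 rad, distance 8397.7 km.
Leg W3→W4: central angle 1.0472 rad, distance 6671.7 km.
Total: 11538.2 + 8397.7 + 6671.7 ≈ 26608 km.

26608 km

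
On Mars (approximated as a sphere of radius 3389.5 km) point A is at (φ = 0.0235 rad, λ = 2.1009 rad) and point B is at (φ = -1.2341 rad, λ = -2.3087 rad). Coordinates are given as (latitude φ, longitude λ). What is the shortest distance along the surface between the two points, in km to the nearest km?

Let φ₁ = 0.0235 rad, φ₂ = -1.2341 rad, and Δλ = 1.8736 rad.
cos c = sin φ₁ sin φ₂ + cos φ₁ cos φ₂ cos Δλ = (0.0235)(-0.9439) + (0.9997)(0.3304)(-0.2982) = -0.12066,
so c = arccos(-0.12066) = 1.69175 rad.
Distance = R·c = 3389.5 × 1.6918 ≈ 5734 km.

5734 km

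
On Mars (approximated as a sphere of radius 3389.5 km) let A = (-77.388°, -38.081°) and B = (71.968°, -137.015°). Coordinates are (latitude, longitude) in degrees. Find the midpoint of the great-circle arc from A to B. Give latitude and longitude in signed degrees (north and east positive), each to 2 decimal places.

The central angle between A and B is δ = 2.7889 rad.
With f = 0.5, the slerp weights are sin((1−f)δ)/sin δ = 2.8499 and sin(fδ)/sin δ = 2.8499.
Weighted sum of the unit vectors: (2.8499)·(0.1719,-0.1347,-0.9759) + (2.8499)·(-0.2264,-0.2111,0.9509) = (-0.1555, -0.9853, -0.0712).
Converting back: φ = atan2(z, √(x²+y²)) = -4.08°, λ = atan2(y, x) = -98.97°.

-4.08°, -98.97°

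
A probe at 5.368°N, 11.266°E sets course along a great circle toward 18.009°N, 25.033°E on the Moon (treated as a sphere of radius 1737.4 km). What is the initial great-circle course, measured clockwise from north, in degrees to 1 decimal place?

45.6°

With φ₁ = 0.0937, φ₂ = 0.3143, Δλ = 0.2403 rad, the forward-azimuth formula gives
θ = atan2( sin Δλ cos φ₂ , cos φ₁ sin φ₂ − sin φ₁ cos φ₂ cos Δλ ) = atan2(0.2263, 0.2214) = 45.63°.
So the initial bearing is 45.6°.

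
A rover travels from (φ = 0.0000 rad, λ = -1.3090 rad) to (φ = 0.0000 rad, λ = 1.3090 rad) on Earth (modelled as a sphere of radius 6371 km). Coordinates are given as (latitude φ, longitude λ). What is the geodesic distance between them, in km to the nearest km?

16679 km

In radians: φ₁ = 0.0000, φ₂ = 0.0000, Δλ = 150.000° = 2.6180 rad.
Haversine: a = sin²(Δφ/2) + cos φ₁ cos φ₂ sin²(Δλ/2) = 0.0000 + (1.0000)(1.0000)(0.9330) = 0.93301.
Central angle c = 2·arcsin(√a) = 2.61800 rad.
Distance = R·c = 6371 × 2.6180 ≈ 16679 km.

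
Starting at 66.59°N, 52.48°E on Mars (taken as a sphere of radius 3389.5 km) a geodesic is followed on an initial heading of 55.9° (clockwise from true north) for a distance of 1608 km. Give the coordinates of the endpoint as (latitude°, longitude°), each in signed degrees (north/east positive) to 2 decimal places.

Angular distance δ = d/R = 1608/3389.5 = 0.47441 rad; initial bearing θ = 0.9756 rad.
sin φ₂ = sin φ₁ cos δ + cos φ₁ sin δ cos θ = (0.9177)(0.8896) + (0.3973)(0.4568)(0.5606) = 0.9181, so φ₂ = 66.65°.
Δλ = atan2(sin θ sin δ cos φ₁, cos δ − sin φ₁ sin φ₂) = atan2(0.1503, 0.0470) = 72.619°.
λ₂ = 52.480° + 72.619° = 125.10°.

66.65°, 125.10°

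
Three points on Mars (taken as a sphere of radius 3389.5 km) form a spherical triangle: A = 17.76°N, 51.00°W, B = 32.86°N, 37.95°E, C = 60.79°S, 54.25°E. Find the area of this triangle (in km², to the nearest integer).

20799497 km²

Side lengths (central angles): a = 1.6510, b = 1.9698, c = 1.3896 rad; semiperimeter s = 2.5052.
By l'Huilier's theorem, tan(E/4) = √[tan(s/2) tan((s−a)/2) tan((s−b)/2) tan((s−c)/2)], giving spherical excess E = 1.8104 rad.
Area = E·R² = 1.8104 × (3389.5)² ≈ 20799497 km².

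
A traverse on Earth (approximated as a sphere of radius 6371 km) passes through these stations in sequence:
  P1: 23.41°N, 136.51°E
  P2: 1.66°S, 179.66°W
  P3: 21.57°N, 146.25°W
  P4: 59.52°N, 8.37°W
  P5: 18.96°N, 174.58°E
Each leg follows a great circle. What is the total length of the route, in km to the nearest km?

Leg P1→P2: central angle 0.8629 rad, distance 5497.6 km.
Leg P2→P3: central angle 0.6993 rad, distance 4455.0 km.
Leg P3→P4: central angle 1.6039 rad, distance 10218.2 km.
Leg P4→P5: central angle 1.7712 rad, distance 11284.4 km.
Total: 5497.6 + 4455.0 + 10218.2 + 11284.4 ≈ 31455 km.

31455 km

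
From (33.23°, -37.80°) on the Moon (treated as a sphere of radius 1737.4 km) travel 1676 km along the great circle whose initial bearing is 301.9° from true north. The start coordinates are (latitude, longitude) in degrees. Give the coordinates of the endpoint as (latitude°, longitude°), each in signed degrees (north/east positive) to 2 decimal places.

42.49°, -108.93°

Angular distance δ = d/R = 1676/1737.4 = 0.96466 rad; initial bearing θ = 5.2691 rad.
sin φ₂ = sin φ₁ cos δ + cos φ₁ sin δ cos θ = (0.5480)(0.5697) + (0.8365)(0.8219)(0.5284) = 0.6755, so φ₂ = 42.49°.
Δλ = atan2(sin θ sin δ cos φ₁, cos δ − sin φ₁ sin φ₂) = atan2(-0.5836, 0.1995) = -71.125°.
λ₂ = -37.800° − 71.125° = -108.93°.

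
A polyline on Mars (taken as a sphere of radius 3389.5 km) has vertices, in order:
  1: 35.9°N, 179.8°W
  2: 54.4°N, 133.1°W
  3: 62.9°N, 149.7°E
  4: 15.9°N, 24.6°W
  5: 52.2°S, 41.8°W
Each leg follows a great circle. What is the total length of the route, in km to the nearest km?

Leg 1→2: central angle 0.6432 rad, distance 2180.2 km.
Leg 2→3: central angle 0.6720 rad, distance 2277.7 km.
Leg 3→4: central angle 1.7641 rad, distance 5979.3 km.
Leg 4→5: central angle 1.2168 rad, distance 4124.4 km.
Total: 2180.2 + 2277.7 + 5979.3 + 4124.4 ≈ 14562 km.

14562 km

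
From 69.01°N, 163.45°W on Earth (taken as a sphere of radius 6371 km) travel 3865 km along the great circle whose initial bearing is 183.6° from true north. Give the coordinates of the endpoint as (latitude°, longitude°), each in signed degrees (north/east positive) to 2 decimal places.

Angular distance δ = d/R = 3865/6371 = 0.60666 rad; initial bearing θ = 3.2044 rad.
sin φ₂ = sin φ₁ cos δ + cos φ₁ sin δ cos θ = (0.9336)(0.8216) + (0.3582)(0.5701)(-0.9980) = 0.5632, so φ₂ = 34.28°.
Δλ = atan2(sin θ sin δ cos φ₁, cos δ − sin φ₁ sin φ₂) = atan2(-0.0128, 0.2957) = -2.483°.
λ₂ = -163.450° − 2.483° = -165.93°.

34.28°, -165.93°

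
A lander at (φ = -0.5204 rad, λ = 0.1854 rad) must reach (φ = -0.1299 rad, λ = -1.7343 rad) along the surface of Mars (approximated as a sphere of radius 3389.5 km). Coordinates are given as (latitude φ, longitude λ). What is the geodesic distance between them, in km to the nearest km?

With latitudes φ₁ = -29.817°, φ₂ = -7.443° and longitude difference Δλ = -109.991°:
cos c = sin φ₁ sin φ₂ + cos φ₁ cos φ₂ cos Δλ = (-0.4972)(-0.1295) + (0.8676)(0.9916)(-0.3419) = -0.22970,
so c = arccos(-0.22970) = 1.80257 rad.
Distance = R·c = 3389.5 × 1.8026 ≈ 6110 km.

6110 km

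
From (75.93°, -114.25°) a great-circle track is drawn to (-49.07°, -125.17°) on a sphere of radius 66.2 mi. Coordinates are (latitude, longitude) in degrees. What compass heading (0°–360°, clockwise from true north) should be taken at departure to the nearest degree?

189°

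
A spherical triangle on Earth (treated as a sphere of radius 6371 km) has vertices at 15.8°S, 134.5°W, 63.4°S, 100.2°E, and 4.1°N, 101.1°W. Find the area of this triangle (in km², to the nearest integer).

24474777 km²

Side lengths (central angles): a = 2.0715, b = 0.6733, c = 1.5763 rad; semiperimeter s = 2.1605.
By l'Huilier's theorem, tan(E/4) = √[tan(s/2) tan((s−a)/2) tan((s−b)/2) tan((s−c)/2)], giving spherical excess E = 0.6030 rad.
Area = E·R² = 0.6030 × (6371)² ≈ 24474777 km².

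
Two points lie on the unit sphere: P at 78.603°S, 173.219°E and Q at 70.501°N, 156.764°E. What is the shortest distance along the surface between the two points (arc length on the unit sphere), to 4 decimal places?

2.6076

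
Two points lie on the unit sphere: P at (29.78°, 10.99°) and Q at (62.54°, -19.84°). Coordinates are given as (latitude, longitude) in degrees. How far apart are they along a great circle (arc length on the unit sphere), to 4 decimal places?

0.6691

With latitudes φ₁ = 29.780°, φ₂ = 62.540° and longitude difference Δλ = -30.830°:
cos c = sin φ₁ sin φ₂ + cos φ₁ cos φ₂ cos Δλ = (0.4967)(0.8873) + (0.8679)(0.4611)(0.8587) = 0.78439,
so c = arccos(0.78439) = 0.66909 rad.
On the unit sphere the arc length equals the central angle: 0.6691.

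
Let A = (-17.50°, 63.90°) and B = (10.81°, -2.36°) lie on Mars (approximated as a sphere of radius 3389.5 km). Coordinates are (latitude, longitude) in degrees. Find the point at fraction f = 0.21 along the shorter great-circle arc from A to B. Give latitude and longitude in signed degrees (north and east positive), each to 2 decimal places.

The central angle between A and B is δ = 1.2443 rad.
With f = 0.21, the slerp weights are sin((1−f)δ)/sin δ = 0.8786 and sin(fδ)/sin δ = 0.2727.
Weighted sum of the unit vectors: (0.8786)·(0.4196,0.8565,-0.3007) + (0.2727)·(0.9814,-0.0404,0.1876) = (0.6363, 0.7414, -0.2130).
Converting back: φ = atan2(z, √(x²+y²)) = -12.30°, λ = atan2(y, x) = 49.36°.

-12.30°, 49.36°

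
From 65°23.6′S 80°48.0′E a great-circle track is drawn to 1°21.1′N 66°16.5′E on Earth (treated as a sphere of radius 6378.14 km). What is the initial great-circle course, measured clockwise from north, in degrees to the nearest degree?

344°

With φ₁ = -1.1413, φ₂ = 0.0236, Δλ = -0.2535 rad, the forward-azimuth formula gives
θ = atan2( sin Δλ cos φ₂ , cos φ₁ sin φ₂ − sin φ₁ cos φ₂ cos Δλ ) = atan2(-0.2507, 0.8897) = -15.74°.
Adding 360° brings this into [0°, 360°): 344°.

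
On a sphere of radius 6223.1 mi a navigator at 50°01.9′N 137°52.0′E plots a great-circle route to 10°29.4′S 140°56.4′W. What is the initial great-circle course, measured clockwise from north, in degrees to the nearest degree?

103°

With φ₁ = 0.8732, φ₂ = -0.1831, Δλ = 1.4171 rad, the forward-azimuth formula gives
θ = atan2( sin Δλ cos φ₂ , cos φ₁ sin φ₂ − sin φ₁ cos φ₂ cos Δλ ) = atan2(0.9717, -0.2323) = 103.45°.
So the initial bearing is 103°.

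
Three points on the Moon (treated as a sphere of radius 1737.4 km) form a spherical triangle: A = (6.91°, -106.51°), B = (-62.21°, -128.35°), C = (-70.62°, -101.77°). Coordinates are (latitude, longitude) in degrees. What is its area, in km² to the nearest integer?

467531 km²

Side lengths (central angles): a = 0.2334, b = 1.3543, c = 1.2417 rad; semiperimeter s = 1.4147.
By l'Huilier's theorem, tan(E/4) = √[tan(s/2) tan((s−a)/2) tan((s−b)/2) tan((s−c)/2)], giving spherical excess E = 0.1549 rad.
Area = E·R² = 0.1549 × (1737.4)² ≈ 467531 km².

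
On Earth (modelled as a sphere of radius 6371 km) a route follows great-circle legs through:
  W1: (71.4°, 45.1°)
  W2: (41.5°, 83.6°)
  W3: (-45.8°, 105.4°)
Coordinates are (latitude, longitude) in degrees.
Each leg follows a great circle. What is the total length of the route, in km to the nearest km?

13883 km

Leg W1→W2: central angle 0.6181 rad, distance 3938.1 km.
Leg W2→W3: central angle 1.5610 rad, distance 9945.3 km.
Total: 3938.1 + 9945.3 ≈ 13883 km.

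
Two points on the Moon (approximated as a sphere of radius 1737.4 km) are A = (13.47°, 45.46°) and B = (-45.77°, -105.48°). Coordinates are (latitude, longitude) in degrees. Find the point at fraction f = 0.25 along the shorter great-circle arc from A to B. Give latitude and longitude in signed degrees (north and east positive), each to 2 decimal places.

-16.46°, 27.36°

The central angle between A and B is δ = 2.4339 rad.
With f = 0.25, the slerp weights are sin((1−f)δ)/sin δ = 1.4887 and sin(fδ)/sin δ = 0.8793.
Weighted sum of the unit vectors: (1.4887)·(0.6821,0.6932,0.2329) + (0.8793)·(-0.1862,-0.6722,-0.7165) = (0.8517, 0.4408, -0.2833).
Converting back: φ = atan2(z, √(x²+y²)) = -16.46°, λ = atan2(y, x) = 27.36°.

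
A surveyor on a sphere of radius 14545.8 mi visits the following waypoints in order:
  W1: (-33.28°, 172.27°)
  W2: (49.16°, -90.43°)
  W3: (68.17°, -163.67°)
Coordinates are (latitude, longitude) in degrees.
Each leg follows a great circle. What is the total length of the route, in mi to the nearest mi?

40217 mi

Leg W1→W2: central angle 2.0767 rad, distance 30207.3 mi.
Leg W2→W3: central angle 0.6882 rad, distance 10010.0 mi.
Total: 30207.3 + 10010.0 ≈ 40217 mi.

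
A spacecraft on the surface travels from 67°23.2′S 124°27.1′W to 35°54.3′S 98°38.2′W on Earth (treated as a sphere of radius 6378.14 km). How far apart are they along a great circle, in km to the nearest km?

3867 km

Let φ₁ = -1.1761 rad, φ₂ = -0.6267 rad, and Δλ = 0.4506 rad.
cos c = sin φ₁ sin φ₂ + cos φ₁ cos φ₂ cos Δλ = (-0.9231)(-0.5864) + (0.3845)(0.8100)(0.9002) = 0.82173,
so c = arccos(0.82173) = 0.60636 rad.
Distance = R·c = 6378.14 × 0.6064 ≈ 3867 km.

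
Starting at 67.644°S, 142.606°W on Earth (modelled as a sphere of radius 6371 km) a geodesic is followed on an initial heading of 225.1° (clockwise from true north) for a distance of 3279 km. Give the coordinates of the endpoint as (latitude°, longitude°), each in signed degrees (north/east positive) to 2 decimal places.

-69.58°, 128.99°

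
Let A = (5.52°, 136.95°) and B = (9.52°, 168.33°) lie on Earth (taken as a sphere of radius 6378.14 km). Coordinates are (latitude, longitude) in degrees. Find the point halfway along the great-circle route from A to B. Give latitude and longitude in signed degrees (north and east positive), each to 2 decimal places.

The central angle between A and B is δ = 0.5472 rad.
With f = 0.5, the slerp weights are sin((1−f)δ)/sin δ = 0.5193 and sin(fδ)/sin δ = 0.5193.
Weighted sum of the unit vectors: (0.5193)·(-0.7274,0.6795,0.0962) + (0.5193)·(-0.9658,0.1995,0.1654) = (-0.8793, 0.4565, 0.1358).
Converting back: φ = atan2(z, √(x²+y²)) = 7.81°, λ = atan2(y, x) = 152.57°.

7.81°, 152.57°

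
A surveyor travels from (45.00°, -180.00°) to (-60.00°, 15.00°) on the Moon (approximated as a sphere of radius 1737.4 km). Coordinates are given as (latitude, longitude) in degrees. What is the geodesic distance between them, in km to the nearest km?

Let φ₁ = 0.7854 rad, φ₂ = -1.0472 rad, and Δλ = -2.8798 rad.
Haversine: a = sin²(Δφ/2) + cos φ₁ cos φ₂ sin²(Δλ/2) = 0.6294 + (0.7071)(0.5000)(0.9830) = 0.97694.
Central angle c = 2·arcsin(√a) = 2.83670 rad.
Distance = R·c = 1737.4 × 2.8367 ≈ 4928 km.

4928 km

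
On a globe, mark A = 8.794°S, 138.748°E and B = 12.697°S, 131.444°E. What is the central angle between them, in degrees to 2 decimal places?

8.17°

Let φ₁ = -0.1535 rad, φ₂ = -0.2216 rad, and Δλ = -0.1275 rad.
Haversine: a = sin²(Δφ/2) + cos φ₁ cos φ₂ sin²(Δλ/2) = 0.0012 + (0.9882)(0.9755)(0.0041) = 0.00507.
Central angle c = 2·arcsin(√a) = 0.14254 rad.
So the angular separation is 8.17°.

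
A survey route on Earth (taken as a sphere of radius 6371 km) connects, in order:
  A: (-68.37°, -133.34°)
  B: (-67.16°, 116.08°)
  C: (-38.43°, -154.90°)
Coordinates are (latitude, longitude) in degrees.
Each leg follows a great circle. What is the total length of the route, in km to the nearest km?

Leg A→B: central angle 0.6328 rad, distance 4031.3 km.
Leg B→C: central angle 0.9545 rad, distance 6081.1 km.
Total: 4031.3 + 6081.1 ≈ 10112 km.

10112 km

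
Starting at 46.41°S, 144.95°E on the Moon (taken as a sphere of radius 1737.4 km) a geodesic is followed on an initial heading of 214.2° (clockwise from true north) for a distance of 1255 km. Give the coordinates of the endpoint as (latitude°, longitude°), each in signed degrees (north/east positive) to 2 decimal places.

-66.99°, 73.02°

Angular distance δ = d/R = 1255/1737.4 = 0.72234 rad; initial bearing θ = 3.7385 rad.
sin φ₂ = sin φ₁ cos δ + cos φ₁ sin δ cos θ = (-0.7243)(0.7503) + (0.6895)(0.6611)(-0.8271) = -0.9204, so φ₂ = -66.99°.
Δλ = atan2(sin θ sin δ cos φ₁, cos δ − sin φ₁ sin φ₂) = atan2(-0.2562, 0.0836) = -71.931°.
λ₂ = 144.950° − 71.931° = 73.02°.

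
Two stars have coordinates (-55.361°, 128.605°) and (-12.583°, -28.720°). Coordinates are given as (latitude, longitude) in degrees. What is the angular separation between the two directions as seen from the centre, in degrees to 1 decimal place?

109.4°

Let φ₁ = -0.9662 rad, φ₂ = -0.2196 rad, and Δλ = -2.7458 rad.
Haversine: a = sin²(Δφ/2) + cos φ₁ cos φ₂ sin²(Δλ/2) = 0.1330 + (0.5684)(0.9760)(0.9614) = 0.66632.
Central angle c = 2·arcsin(√a) = 1.90989 rad.
So the angular separation is 109.4°.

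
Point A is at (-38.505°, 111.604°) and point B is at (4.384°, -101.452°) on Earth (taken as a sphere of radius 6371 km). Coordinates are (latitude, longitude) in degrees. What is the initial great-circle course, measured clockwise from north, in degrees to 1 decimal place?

130.3°

Δλ = 146.944° = 2.5647 rad.
y = sin Δλ · cos φ₂ = (0.5455)(0.9971) = 0.5439
x = cos φ₁ sin φ₂ − sin φ₁ cos φ₂ cos Δλ = (0.7826)(0.0764) − (-0.6226)(0.9971)(-0.8381) = -0.4605
θ = atan2(y, x) = 130.25°, so the bearing is 130.3°.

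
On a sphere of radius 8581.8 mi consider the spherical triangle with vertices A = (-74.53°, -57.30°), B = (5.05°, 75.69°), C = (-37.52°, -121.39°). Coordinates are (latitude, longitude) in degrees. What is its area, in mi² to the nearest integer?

72700761 mi²

Side lengths (central angles): a = 2.5130, b = 0.8238, c = 1.8400 rad; semiperimeter s = 2.5884.
By l'Huilier's theorem, tan(E/4) = √[tan(s/2) tan((s−a)/2) tan((s−b)/2) tan((s−c)/2)], giving spherical excess E = 0.9871 rad.
Area = E·R² = 0.9871 × (8581.8)² ≈ 72700761 mi².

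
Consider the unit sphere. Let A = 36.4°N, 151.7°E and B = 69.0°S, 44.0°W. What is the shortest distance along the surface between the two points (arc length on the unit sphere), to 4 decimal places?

With latitudes φ₁ = 36.400°, φ₂ = -69.000° and longitude difference Δλ = 164.300°:
cos c = sin φ₁ sin φ₂ + cos φ₁ cos φ₂ cos Δλ = (0.5934)(-0.9336) + (0.8049)(0.3584)(-0.9627) = -0.83169,
so c = arccos(-0.83169) = 2.55294 rad.
On the unit sphere the arc length equals the central angle: 2.5529.

2.5529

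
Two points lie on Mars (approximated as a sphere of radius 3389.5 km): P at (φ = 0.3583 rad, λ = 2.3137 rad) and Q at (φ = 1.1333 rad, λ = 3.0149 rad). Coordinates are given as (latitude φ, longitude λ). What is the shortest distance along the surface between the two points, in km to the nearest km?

3054 km

Let φ₁ = 0.3583 rad, φ₂ = 1.1333 rad, and Δλ = 0.7012 rad.
cos c = sin φ₁ sin φ₂ + cos φ₁ cos φ₂ cos Δλ = (0.3507)(0.9058) + (0.9365)(0.4237)(0.7641) = 0.62081,
so c = arccos(0.62081) = 0.90102 rad.
Distance = R·c = 3389.5 × 0.9010 ≈ 3054 km.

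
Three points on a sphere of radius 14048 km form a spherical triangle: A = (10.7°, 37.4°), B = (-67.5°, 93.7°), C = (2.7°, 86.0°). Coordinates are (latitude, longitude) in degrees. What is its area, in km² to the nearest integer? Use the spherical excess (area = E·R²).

128510995 km²

Side lengths (central angles): a = 1.2289, b = 0.8529, c = 1.5337 rad; semiperimeter s = 1.8077.
By l'Huilier's theorem, tan(E/4) = √[tan(s/2) tan((s−a)/2) tan((s−b)/2) tan((s−c)/2)], giving spherical excess E = 0.6512 rad.
Area = E·R² = 0.6512 × (14048)² ≈ 128510995 km².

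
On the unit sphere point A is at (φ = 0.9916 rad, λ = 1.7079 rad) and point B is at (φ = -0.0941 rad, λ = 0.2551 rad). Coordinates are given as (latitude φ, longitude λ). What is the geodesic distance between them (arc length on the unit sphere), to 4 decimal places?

With latitudes φ₁ = 56.814°, φ₂ = -5.392° and longitude difference Δλ = -83.239°:
Haversine: a = sin²(Δφ/2) + cos φ₁ cos φ₂ sin²(Δλ/2) = 0.2669 + (0.5474)(0.9956)(0.4411) = 0.50724.
Central angle c = 2·arcsin(√a) = 1.58528 rad.
On the unit sphere the arc length equals the central angle: 1.5853.

1.5853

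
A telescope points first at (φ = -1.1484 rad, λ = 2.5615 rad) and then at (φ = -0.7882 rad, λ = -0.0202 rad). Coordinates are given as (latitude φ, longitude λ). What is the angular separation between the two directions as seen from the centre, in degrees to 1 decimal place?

In radians: φ₁ = -1.1484, φ₂ = -0.7882, Δλ = -147.921° = -2.5817 rad.
Haversine: a = sin²(Δφ/2) + cos φ₁ cos φ₂ sin²(Δλ/2) = 0.0321 + (0.4099)(0.7051)(0.9237) = 0.29908.
Central angle c = 2·arcsin(√a) = 1.15727 rad.
So the angular separation is 66.3°.

66.3°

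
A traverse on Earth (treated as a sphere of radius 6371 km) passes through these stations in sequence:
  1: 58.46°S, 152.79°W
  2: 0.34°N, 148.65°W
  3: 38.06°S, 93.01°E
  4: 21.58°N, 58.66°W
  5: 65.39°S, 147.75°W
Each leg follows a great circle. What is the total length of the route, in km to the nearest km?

47906 km

Leg 1→2: central angle 1.0278 rad, distance 6548.4 km.
Leg 2→3: central angle 1.9578 rad, distance 12473.2 km.
Leg 3→4: central angle 2.6285 rad, distance 16746.1 km.
Leg 4→5: central angle 1.9052 rad, distance 12138.3 km.
Total: 6548.4 + 12473.2 + 16746.1 + 12138.3 ≈ 47906 km.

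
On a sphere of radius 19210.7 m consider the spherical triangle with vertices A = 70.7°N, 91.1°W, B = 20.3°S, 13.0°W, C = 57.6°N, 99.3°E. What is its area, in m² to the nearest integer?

Side lengths (central angles): a = 2.0756, b = 0.8986, c = 1.8375 rad; semiperimeter s = 2.4058.
By l'Huilier's theorem, tan(E/4) = √[tan(s/2) tan((s−a)/2) tan((s−b)/2) tan((s−c)/2)], giving spherical excess E = 1.3262 rad.
Area = E·R² = 1.3262 × (19210.7)² ≈ 489417659 m².

489417659 m²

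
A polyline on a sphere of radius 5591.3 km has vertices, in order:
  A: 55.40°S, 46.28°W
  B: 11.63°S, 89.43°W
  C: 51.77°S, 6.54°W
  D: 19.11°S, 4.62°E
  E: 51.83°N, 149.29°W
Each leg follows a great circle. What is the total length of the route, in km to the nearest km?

Leg A→B: central angle 0.9622 rad, distance 5380.0 km.
Leg B→C: central angle 1.3352 rad, distance 7465.8 km.
Leg C→D: central angle 0.5902 rad, distance 3300.0 km.
Leg D→E: central angle 2.4684 rad, distance 13801.4 km.
Total: 5380.0 + 7465.8 + 3300.0 + 13801.4 ≈ 29947 km.

29947 km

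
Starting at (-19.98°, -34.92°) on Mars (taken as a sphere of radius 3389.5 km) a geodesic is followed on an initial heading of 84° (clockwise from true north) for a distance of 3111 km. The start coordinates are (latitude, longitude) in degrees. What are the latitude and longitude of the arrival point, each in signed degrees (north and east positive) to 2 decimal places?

-7.44°, 17.89°

Angular distance δ = d/R = 3111/3389.5 = 0.91783 rad; initial bearing θ = 1.4661 rad.
sin φ₂ = sin φ₁ cos δ + cos φ₁ sin δ cos θ = (-0.3417)(0.6075) + (0.9398)(0.7943)(0.1045) = -0.1296, so φ₂ = -7.44°.
Δλ = atan2(sin θ sin δ cos φ₁, cos δ − sin φ₁ sin φ₂) = atan2(0.7424, 0.5633) = 52.812°.
λ₂ = -34.920° + 52.812° = 17.89°.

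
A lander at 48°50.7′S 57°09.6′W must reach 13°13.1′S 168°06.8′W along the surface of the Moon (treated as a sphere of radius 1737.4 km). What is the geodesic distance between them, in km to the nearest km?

2828 km

In radians: φ₁ = -0.8525, φ₂ = -0.2307, Δλ = -110.953° = -1.9365 rad.
Haversine: a = sin²(Δφ/2) + cos φ₁ cos φ₂ sin²(Δλ/2) = 0.0936 + (0.6581)(0.9735)(0.6788) = 0.52847.
Central angle c = 2·arcsin(√a) = 1.62777 rad.
Distance = R·c = 1737.4 × 1.6278 ≈ 2828 km.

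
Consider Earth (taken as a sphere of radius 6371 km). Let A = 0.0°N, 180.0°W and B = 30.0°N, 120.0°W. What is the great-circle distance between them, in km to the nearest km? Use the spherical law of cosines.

7154 km

Let φ₁ = 0.0000 rad, φ₂ = 0.5236 rad, and Δλ = 1.0472 rad.
cos c = sin φ₁ sin φ₂ + cos φ₁ cos φ₂ cos Δλ = (0.0000)(0.5000) + (1.0000)(0.8660)(0.5000) = 0.43301,
so c = arccos(0.43301) = 1.12296 rad.
Distance = R·c = 6371 × 1.1230 ≈ 7154 km.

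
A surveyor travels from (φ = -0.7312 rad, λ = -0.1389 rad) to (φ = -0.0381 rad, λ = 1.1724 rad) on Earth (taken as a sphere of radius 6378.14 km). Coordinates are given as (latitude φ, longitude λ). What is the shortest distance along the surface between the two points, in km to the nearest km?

With latitudes φ₁ = -41.895°, φ₂ = -2.183° and longitude difference Δλ = 75.132°:
cos c = sin φ₁ sin φ₂ + cos φ₁ cos φ₂ cos Δλ = (-0.6678)(-0.0381) + (0.7444)(0.9993)(0.2566) = 0.21630,
so c = arccos(0.21630) = 1.35277 rad.
Distance = R·c = 6378.14 × 1.3528 ≈ 8628 km.

8628 km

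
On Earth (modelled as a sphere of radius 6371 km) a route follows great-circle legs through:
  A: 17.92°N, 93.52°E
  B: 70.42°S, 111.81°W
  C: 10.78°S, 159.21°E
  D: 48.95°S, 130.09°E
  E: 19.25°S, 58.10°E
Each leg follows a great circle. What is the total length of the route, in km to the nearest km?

Leg A→B: central angle 2.1872 rad, distance 13934.7 km.
Leg B→C: central angle 1.3877 rad, distance 8841.0 km.
Leg C→D: central angle 0.7889 rad, distance 5026.0 km.
Leg D→E: central angle 1.1148 rad, distance 7102.6 km.
Total: 13934.7 + 8841.0 + 5026.0 + 7102.6 ≈ 34904 km.

34904 km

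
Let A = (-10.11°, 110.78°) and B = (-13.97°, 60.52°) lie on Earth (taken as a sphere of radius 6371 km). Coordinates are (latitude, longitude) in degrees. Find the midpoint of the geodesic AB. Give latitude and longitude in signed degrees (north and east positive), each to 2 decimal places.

The central angle between A and B is δ = 0.8591 rad.
With f = 0.5, the slerp weights are sin((1−f)δ)/sin δ = 0.5500 and sin(fδ)/sin δ = 0.5500.
Weighted sum of the unit vectors: (0.5500)·(-0.3493,0.9204,-0.1755) + (0.5500)·(0.4776,0.8448,-0.2414) = (0.0706, 0.9708, -0.2293).
Converting back: φ = atan2(z, √(x²+y²)) = -13.26°, λ = atan2(y, x) = 85.84°.

-13.26°, 85.84°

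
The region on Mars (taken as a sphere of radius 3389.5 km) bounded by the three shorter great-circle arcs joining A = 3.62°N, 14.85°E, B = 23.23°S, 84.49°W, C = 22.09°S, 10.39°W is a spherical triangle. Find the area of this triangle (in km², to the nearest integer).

Side lengths (central angles): a = 1.1793, b = 0.6220, c = 1.7454 rad; semiperimeter s = 1.7733.
By l'Huilier's theorem, tan(E/4) = √[tan(s/2) tan((s−a)/2) tan((s−b)/2) tan((s−c)/2)], giving spherical excess E = 0.2330 rad.
Area = E·R² = 0.2330 × (3389.5)² ≈ 2677099 km².

2677099 km²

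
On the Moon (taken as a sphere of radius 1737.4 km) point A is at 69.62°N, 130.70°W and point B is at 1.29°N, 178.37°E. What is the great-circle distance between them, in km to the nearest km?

With latitudes φ₁ = 69.620°, φ₂ = 1.290° and longitude difference Δλ = -50.930°:
cos c = sin φ₁ sin φ₂ + cos φ₁ cos φ₂ cos Δλ = (0.9374)(0.0225) + (0.3482)(0.9997)(0.6303) = 0.24054,
so c = arccos(0.24054) = 1.32788 rad.
Distance = R·c = 1737.4 × 1.3279 ≈ 2307 km.

2307 km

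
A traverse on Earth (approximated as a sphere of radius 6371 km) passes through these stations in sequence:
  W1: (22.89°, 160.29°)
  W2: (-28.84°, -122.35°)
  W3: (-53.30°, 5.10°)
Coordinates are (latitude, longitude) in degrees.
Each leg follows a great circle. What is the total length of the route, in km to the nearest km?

19649 km

Leg W1→W2: central angle 1.5818 rad, distance 10077.8 km.
Leg W2→W3: central angle 1.5023 rad, distance 9571.3 km.
Total: 10077.8 + 9571.3 ≈ 19649 km.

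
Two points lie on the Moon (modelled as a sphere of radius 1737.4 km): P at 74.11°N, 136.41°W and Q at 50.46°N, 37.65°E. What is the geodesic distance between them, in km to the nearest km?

Let φ₁ = 1.2935 rad, φ₂ = 0.8807 rad, and Δλ = 3.0379 rad.
Haversine: a = sin²(Δφ/2) + cos φ₁ cos φ₂ sin²(Δλ/2) = 0.0420 + (0.2738)(0.6366)(0.9973) = 0.21583.
Central angle c = 2·arcsin(√a) = 0.96630 rad.
Distance = R·c = 1737.4 × 0.9663 ≈ 1679 km.

1679 km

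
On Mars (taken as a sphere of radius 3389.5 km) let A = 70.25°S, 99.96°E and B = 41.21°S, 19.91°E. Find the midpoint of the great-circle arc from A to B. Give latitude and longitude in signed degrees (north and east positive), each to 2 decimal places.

-61.29°, 42.23°

The central angle between A and B is δ = 0.8447 rad.
With f = 0.5, the slerp weights are sin((1−f)δ)/sin δ = 0.5482 and sin(fδ)/sin δ = 0.5482.
Weighted sum of the unit vectors: (0.5482)·(-0.0584,0.3328,-0.9412) + (0.5482)·(0.7073,0.2562,-0.6588) = (0.3557, 0.3229, -0.8771).
Converting back: φ = atan2(z, √(x²+y²)) = -61.29°, λ = atan2(y, x) = 42.23°.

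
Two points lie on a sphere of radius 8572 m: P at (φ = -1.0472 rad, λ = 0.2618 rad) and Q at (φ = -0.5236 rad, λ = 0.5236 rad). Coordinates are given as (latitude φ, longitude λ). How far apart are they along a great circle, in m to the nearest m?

With latitudes φ₁ = -60.000°, φ₂ = -30.000° and longitude difference Δλ = 15.000°:
cos c = sin φ₁ sin φ₂ + cos φ₁ cos φ₂ cos Δλ = (-0.8660)(-0.5000) + (0.5000)(0.8660)(0.9659) = 0.85127,
so c = arccos(0.85127) = 0.55239 rad.
Distance = R·c = 8572 × 0.5524 ≈ 4735 m.

4735 m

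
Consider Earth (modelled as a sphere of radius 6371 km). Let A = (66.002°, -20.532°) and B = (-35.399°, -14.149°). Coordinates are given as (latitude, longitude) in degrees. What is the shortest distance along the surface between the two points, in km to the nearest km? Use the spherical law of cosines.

With latitudes φ₁ = 66.002°, φ₂ = -35.399° and longitude difference Δλ = 6.383°:
cos c = sin φ₁ sin φ₂ + cos φ₁ cos φ₂ cos Δλ = (0.9136)(-0.5793) + (0.4067)(0.8151)(0.9938) = -0.19973,
so c = arccos(-0.19973) = 1.77188 rad.
Distance = R·c = 6371 × 1.7719 ≈ 11289 km.

11289 km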